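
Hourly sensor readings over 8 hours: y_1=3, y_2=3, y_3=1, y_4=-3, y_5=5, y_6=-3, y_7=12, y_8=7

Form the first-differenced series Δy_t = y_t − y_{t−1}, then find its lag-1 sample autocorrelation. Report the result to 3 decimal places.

First differences Δy: 0, -2, -4, 8, -8, 15, -5
Mean of differences = 0.5714
Numerator Σ(Δy_t−Δȳ)(Δy_{t+1}−Δȳ) = -288.4694
Denominator Σ(Δy_t−Δȳ)² = 395.7143
r_1(Δy) = -288.4694 / 395.7143 = -0.729

-0.729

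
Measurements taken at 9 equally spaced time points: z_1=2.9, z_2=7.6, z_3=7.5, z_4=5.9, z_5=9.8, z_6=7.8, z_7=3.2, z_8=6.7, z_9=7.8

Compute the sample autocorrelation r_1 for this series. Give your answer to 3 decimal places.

Mean z̄ = (2.9 + 7.6 + 7.5 + 5.9 + 9.8 + 7.8 + 3.2 + 6.7 + 7.8)/9 = 6.5778
Numerator Σ_{t=1}^{8}(z_t−z̄)(z_{t+1}−z̄) = -6.0794
Denominator Σ(z_t−z̄)² = 40.6756
r_1 = -6.0794 / 40.6756 = -0.149

-0.149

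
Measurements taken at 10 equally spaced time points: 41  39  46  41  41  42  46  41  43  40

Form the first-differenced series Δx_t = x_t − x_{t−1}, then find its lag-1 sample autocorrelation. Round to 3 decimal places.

First differences Δx: -2, 7, -5, 0, 1, 4, -5, 2, -3
Mean of differences = -0.1111
Numerator Σ(Δx_t−Δx̄)(Δx_{t+1}−Δx̄) = -80.5679
Denominator Σ(Δx_t−Δx̄)² = 132.8889
r_1(Δx) = -80.5679 / 132.8889 = -0.606

-0.606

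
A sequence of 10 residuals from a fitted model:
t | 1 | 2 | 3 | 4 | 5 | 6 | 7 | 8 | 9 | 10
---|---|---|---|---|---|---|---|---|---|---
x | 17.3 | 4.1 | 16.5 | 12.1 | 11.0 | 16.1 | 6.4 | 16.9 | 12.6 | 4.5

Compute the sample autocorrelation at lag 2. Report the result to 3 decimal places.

0.026

Mean x̄ = (17.3 + 4.1 + 16.5 + 12.1 + 11.0 + 16.1 + 6.4 + 16.9 + 12.6 + 4.5)/10 = 11.7500
Numerator Σ_{t=1}^{8}(x_t−x̄)(x_{t+2}−x̄) = 6.1750
Denominator Σ(x_t−x̄)² = 239.9250
r_2 = 6.1750 / 239.9250 = 0.026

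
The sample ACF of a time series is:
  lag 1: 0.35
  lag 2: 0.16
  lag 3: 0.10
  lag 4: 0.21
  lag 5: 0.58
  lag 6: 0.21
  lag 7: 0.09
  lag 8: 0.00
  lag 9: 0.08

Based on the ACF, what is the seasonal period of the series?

5

The largest autocorrelation is r_5 = 0.58; the remaining lags stay at or below 0.35. The elevated value at lag 1 (0.35), dropping to 0.16 at lag 2, reflects decaying short-term dependence rather than seasonality.
The dominant spike at lag 5 indicates a seasonal period of 5.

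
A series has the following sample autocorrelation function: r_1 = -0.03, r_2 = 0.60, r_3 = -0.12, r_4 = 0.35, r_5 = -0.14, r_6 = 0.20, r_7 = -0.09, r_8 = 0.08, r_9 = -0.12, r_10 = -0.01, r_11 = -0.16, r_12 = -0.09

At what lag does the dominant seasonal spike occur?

2

The largest autocorrelation is r_2 = 0.60, with weaker echoes at lags 4 (0.35) and 6 (0.20); the remaining lags stay at or below 0.08.
The dominant spike at lag 2 indicates a seasonal period of 2.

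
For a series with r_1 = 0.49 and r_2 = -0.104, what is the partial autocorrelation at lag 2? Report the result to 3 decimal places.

-0.453

φ_{22} = (r_2 − r_1²) / (1 − r_1²)
r_1² = (0.49)² = 0.2401
Numerator = -0.104 − 0.2401 = -0.3441; denominator = 1 − 0.2401 = 0.7599
φ_{22} = -0.3441 / 0.7599 = -0.453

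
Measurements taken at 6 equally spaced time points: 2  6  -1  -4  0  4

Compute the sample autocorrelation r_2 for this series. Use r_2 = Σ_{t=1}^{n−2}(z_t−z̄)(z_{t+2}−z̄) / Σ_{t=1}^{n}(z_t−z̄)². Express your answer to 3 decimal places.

-0.600

Mean z̄ = (2 + 6 − 1 − 4 + 0 + 4)/6 = 1.1667
Deviations from mean: 0.8333, 4.8333, -2.1667, -5.1667, -1.1667, 2.8333
Σ(z_t−z̄)(z_{t+2}−z̄) = (-1.8056) + (-24.9722) + (2.5278) + (-14.6389) = -38.8889
Denominator Σ(z_t−z̄)² = 64.8333
r_2 = -38.8889 / 64.8333 = -0.600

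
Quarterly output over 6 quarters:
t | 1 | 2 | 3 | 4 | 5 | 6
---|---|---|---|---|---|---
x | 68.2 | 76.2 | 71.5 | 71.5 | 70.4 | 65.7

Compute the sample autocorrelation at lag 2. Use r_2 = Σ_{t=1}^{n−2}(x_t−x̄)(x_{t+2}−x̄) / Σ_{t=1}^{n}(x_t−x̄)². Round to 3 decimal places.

Mean x̄ = (68.2 + 76.2 + 71.5 + 71.5 + 70.4 + 65.7)/6 = 70.5833
Deviations from mean: -2.3833, 5.6167, 0.9167, 0.9167, -0.1833, -4.8833
Numerator Σ_{t=1}^{4}(x_t−x̄)(x_{t+2}−x̄) = -1.6806
Denominator Σ(x_t−x̄)² = 62.7883
r_2 = -1.6806 / 62.7883 = -0.027

-0.027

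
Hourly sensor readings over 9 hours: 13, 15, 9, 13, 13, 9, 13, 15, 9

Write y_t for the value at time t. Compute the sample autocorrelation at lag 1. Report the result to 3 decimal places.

Mean ȳ = (13 + 15 + 9 + 13 + 13 + 9 + 13 + 15 + 9)/9 = 12.1111
Numerator Σ_{t=1}^{8}(y_t−ȳ)(y_{t+1}−ȳ) = -20.3457
Denominator Σ(y_t−ȳ)² = 48.8889
r_1 = -20.3457 / 48.8889 = -0.416

-0.416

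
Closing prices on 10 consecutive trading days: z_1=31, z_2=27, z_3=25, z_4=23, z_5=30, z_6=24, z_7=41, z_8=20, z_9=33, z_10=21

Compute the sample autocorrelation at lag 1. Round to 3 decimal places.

-0.637

Mean z̄ = (31 + 27 + 25 + 23 + 30 + 24 + 41 + 20 + 33 + 21)/10 = 27.5000
Numerator Σ_{t=1}^{9}(z_t−z̄)(z_{t+1}−z̄) = -234.7500
Denominator Σ(z_t−z̄)² = 368.5000
r_1 = -234.7500 / 368.5000 = -0.637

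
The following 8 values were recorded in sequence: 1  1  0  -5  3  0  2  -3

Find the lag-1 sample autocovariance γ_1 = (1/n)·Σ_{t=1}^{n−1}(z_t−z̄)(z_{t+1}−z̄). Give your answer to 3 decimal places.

Mean z̄ = (1 + 1 + 0 − 5 + 3 + 0 + 2 − 3)/8 = -0.1250
Σ_{t=1}^{7}(z_t−z̄)(z_{t+1}−z̄) = -19.8906
γ_1 = -19.8906 / 8 = -2.486

-2.486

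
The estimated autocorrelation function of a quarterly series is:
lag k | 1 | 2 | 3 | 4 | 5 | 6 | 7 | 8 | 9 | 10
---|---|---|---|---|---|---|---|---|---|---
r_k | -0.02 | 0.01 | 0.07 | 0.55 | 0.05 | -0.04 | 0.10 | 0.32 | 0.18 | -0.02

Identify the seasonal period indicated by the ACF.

4

The largest autocorrelation is r_4 = 0.55, with a weaker echo at lag 8 (0.32); the remaining lags stay at or below 0.18.
The dominant spike at lag 4 indicates a seasonal period of 4.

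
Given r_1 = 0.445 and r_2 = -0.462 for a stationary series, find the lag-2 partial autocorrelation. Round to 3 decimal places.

-0.823

φ_{22} = (r_2 − r_1²) / (1 − r_1²)
r_1² = (0.445)² = 0.198025
Numerator = -0.462 − 0.1980 = -0.6600; denominator = 1 − 0.1980 = 0.8020
φ_{22} = -0.6600 / 0.8020 = -0.823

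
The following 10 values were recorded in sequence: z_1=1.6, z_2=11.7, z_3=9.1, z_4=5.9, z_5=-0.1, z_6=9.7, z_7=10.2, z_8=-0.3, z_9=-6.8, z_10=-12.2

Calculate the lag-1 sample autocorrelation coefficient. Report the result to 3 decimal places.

0.417

Mean z̄ = (1.6 + 11.7 + 9.1 + 5.9 − 0.1 + 9.7 + 10.2 − 0.3 − 6.8 − 12.2)/10 = 2.8800
Numerator Σ_{t=1}^{9}(z_t−z̄)(z_{t+1}−z̄) = 236.4336
Denominator Σ(z_t−z̄)² = 567.4360
r_1 = 236.4336 / 567.4360 = 0.417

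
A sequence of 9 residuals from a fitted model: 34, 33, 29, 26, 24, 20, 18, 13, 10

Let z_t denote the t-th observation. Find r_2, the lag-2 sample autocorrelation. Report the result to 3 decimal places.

Mean z̄ = (34 + 33 + 29 + 26 + 24 + 20 + 18 + 13 + 10)/9 = 23.0000
Σ(z_t−z̄)(z_{t+2}−z̄) = (66.0000) + (30.0000) + (6.0000) + (-9.0000) + (-5.0000) + (30.0000) + (65.0000) = 183.0000
Denominator Σ(z_t−z̄)² = 570.0000
r_2 = 183.0000 / 570.0000 = 0.321

0.321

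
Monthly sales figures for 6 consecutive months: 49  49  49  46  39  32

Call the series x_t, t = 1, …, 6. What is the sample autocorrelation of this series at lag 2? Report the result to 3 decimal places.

Mean x̄ = (49 + 49 + 49 + 46 + 39 + 32)/6 = 44.0000
Deviations from mean: 5.0000, 5.0000, 5.0000, 2.0000, -5.0000, -12.0000
Numerator Σ_{t=1}^{4}(x_t−x̄)(x_{t+2}−x̄) = -14.0000
Denominator Σ(x_t−x̄)² = 248.0000
r_2 = -14.0000 / 248.0000 = -0.056

-0.056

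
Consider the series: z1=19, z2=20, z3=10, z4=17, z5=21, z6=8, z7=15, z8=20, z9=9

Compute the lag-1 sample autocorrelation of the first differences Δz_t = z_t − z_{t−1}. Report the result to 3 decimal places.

-0.418

First differences Δz: 1, -10, 7, 4, -13, 7, 5, -11
Mean of differences = -1.2500
Numerator Σ(Δz_t−Δz̄)(Δz_{t+1}−Δz̄) = -216.5625
Denominator Σ(Δz_t−Δz̄)² = 517.5000
r_1(Δz) = -216.5625 / 517.5000 = -0.418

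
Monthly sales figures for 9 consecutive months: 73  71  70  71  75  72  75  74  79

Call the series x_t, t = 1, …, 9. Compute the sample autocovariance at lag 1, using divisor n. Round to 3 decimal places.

1.432

Mean x̄ = (73 + 71 + 70 + 71 + 75 + 72 + 75 + 74 + 79)/9 = 73.3333
Σ_{t=1}^{8}(x_t−x̄)(x_{t+1}−x̄) = 12.8889
γ_1 = 12.8889 / 9 = 1.432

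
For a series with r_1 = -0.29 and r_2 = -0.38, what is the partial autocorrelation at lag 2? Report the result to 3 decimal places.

φ_{22} = (r_2 − r_1²) / (1 − r_1²)
r_1² = (-0.29)² = 0.0841
Numerator = -0.38 − 0.0841 = -0.4641; denominator = 1 − 0.0841 = 0.9159
φ_{22} = -0.4641 / 0.9159 = -0.507

-0.507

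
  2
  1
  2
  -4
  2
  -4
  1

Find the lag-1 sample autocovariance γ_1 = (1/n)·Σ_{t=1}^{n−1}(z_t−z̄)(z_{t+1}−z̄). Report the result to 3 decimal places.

-3.429

Mean z̄ = (2 + 1 + 2 − 4 + 2 − 4 + 1)/7 = 0.0000
Deviations: 2.0000, 1.0000, 2.0000, -4.0000, 2.0000, -4.0000, 1.0000
Σ_{t=1}^{6}(z_t−z̄)(z_{t+1}−z̄) = -24.0000
γ_1 = -24.0000 / 7 = -3.429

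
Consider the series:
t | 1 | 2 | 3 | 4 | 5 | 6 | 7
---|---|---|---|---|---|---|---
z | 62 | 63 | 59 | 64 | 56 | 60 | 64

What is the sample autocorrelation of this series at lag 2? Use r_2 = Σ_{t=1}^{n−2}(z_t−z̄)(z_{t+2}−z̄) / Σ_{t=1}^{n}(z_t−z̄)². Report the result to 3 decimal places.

Mean z̄ = (62 + 63 + 59 + 64 + 56 + 60 + 64)/7 = 61.1429
Deviations from mean: 0.8571, 1.8571, -2.1429, 2.8571, -5.1429, -1.1429, 2.8571
Numerator Σ_{t=1}^{5}(z_t−z̄)(z_{t+2}−z̄) = -3.4694
Denominator Σ(z_t−z̄)² = 52.8571
r_2 = -3.4694 / 52.8571 = -0.066

-0.066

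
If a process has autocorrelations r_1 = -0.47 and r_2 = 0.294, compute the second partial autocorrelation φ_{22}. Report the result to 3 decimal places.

φ_{22} = (r_2 − r_1²) / (1 − r_1²)
r_1² = (-0.47)² = 0.2209
Numerator = 0.294 − 0.2209 = 0.0731; denominator = 1 − 0.2209 = 0.7791
φ_{22} = 0.0731 / 0.7791 = 0.094

0.094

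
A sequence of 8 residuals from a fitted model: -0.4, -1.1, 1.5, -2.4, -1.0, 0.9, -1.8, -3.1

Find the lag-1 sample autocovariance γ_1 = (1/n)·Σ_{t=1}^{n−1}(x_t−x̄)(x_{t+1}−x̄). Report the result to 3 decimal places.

-0.477

Mean x̄ = (-0.4 − 1.1 + 1.5 − 2.4 − 1.0 + 0.9 − 1.8 − 3.1)/8 = -0.9250
Deviations: 0.5250, -0.1750, 2.4250, -1.4750, -0.0750, 1.8250, -0.8750, -2.1750
Σ_{t=1}^{7}(x_t−x̄)(x_{t+1}−x̄) = -3.8131
γ_1 = -3.8131 / 8 = -0.477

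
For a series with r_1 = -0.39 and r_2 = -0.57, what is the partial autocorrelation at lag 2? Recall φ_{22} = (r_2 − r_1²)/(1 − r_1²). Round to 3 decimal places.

-0.852

φ_{22} = (r_2 − r_1²) / (1 − r_1²)
r_1² = (-0.39)² = 0.1521
Numerator = -0.57 − 0.1521 = -0.7221; denominator = 1 − 0.1521 = 0.8479
φ_{22} = -0.7221 / 0.8479 = -0.852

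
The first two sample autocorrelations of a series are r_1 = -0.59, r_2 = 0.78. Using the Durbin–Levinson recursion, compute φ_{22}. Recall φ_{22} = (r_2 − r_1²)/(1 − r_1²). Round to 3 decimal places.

φ_{22} = (r_2 − r_1²) / (1 − r_1²)
r_1² = (-0.59)² = 0.3481
Numerator = 0.78 − 0.3481 = 0.4319; denominator = 1 − 0.3481 = 0.6519
φ_{22} = 0.4319 / 0.6519 = 0.663

0.663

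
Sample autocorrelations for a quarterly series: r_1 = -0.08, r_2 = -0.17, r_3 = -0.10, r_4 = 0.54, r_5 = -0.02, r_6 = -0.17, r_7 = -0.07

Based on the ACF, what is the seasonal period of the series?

The largest autocorrelation is r_4 = 0.54; the remaining lags stay at or below -0.02.
The dominant spike at lag 4 indicates a seasonal period of 4.

4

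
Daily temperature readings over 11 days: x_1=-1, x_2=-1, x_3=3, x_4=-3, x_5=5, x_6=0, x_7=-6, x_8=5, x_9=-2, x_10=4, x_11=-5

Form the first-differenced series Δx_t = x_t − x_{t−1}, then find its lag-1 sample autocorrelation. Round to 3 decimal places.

-0.690

First differences Δx: 0, 4, -6, 8, -5, -6, 11, -7, 6, -9
Mean of differences = -0.4000
Numerator Σ(Δx_t−Δx̄)(Δx_{t+1}−Δx̄) = -319.1600
Denominator Σ(Δx_t−Δx̄)² = 462.4000
r_1(Δx) = -319.1600 / 462.4000 = -0.690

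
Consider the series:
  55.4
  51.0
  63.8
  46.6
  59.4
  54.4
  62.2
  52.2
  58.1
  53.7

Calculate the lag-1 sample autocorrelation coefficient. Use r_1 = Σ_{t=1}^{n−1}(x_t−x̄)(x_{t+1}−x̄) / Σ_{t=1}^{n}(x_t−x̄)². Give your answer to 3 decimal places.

-0.772

Mean x̄ = (55.4 + 51.0 + 63.8 + 46.6 + 59.4 + 54.4 + 62.2 + 52.2 + 58.1 + 53.7)/10 = 55.6800
Numerator Σ_{t=1}^{9}(x_t−x̄)(x_{t+1}−x̄) = -193.2084
Denominator Σ(x_t−x̄)² = 250.2360
r_1 = -193.2084 / 250.2360 = -0.772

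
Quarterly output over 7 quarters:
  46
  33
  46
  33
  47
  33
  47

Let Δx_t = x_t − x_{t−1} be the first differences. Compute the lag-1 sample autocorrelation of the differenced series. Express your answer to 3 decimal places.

-0.833

First differences Δx: -13, 13, -13, 14, -14, 14
Mean of differences = 0.1667
Numerator Σ(Δx_t−Δx̄)(Δx_{t+1}−Δx̄) = -912.0278
Denominator Σ(Δx_t−Δx̄)² = 1094.8333
r_1(Δx) = -912.0278 / 1094.8333 = -0.833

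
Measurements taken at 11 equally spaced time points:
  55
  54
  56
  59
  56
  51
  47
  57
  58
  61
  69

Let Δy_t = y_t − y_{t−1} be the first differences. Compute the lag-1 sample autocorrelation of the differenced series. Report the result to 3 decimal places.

First differences Δy: -1, 2, 3, -3, -5, -4, 10, 1, 3, 8
Mean of differences = 1.4000
Numerator Σ(Δy_t−Δȳ)(Δy_{t+1}−Δȳ) = 15.2400
Denominator Σ(Δy_t−Δȳ)² = 218.4000
r_1(Δy) = 15.2400 / 218.4000 = 0.070

0.070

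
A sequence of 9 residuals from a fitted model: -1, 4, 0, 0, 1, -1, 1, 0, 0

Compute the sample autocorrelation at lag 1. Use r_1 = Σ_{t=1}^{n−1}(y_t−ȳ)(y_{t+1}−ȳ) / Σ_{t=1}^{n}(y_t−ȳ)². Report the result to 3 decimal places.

-0.462

Mean ȳ = (-1 + 4 + 0 + 0 + 1 − 1 + 1 + 0 + 0)/9 = 0.4444
Numerator Σ_{t=1}^{8}(y_t−ȳ)(y_{t+1}−ȳ) = -8.4198
Denominator Σ(y_t−ȳ)² = 18.2222
r_1 = -8.4198 / 18.2222 = -0.462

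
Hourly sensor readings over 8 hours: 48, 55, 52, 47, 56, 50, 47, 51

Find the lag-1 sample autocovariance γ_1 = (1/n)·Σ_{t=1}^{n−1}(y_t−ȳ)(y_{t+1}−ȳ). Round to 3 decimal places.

-4.102

Mean ȳ = (48 + 55 + 52 + 47 + 56 + 50 + 47 + 51)/8 = 50.7500
Σ_{t=1}^{7}(y_t−ȳ)(y_{t+1}−ȳ) = -32.8125
γ_1 = -32.8125 / 8 = -4.102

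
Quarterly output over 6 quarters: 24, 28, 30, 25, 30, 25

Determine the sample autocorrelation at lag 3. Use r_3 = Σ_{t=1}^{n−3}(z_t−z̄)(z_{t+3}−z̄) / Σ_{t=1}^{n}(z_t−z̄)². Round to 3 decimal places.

0.083

Mean z̄ = (24 + 28 + 30 + 25 + 30 + 25)/6 = 27.0000
Σ(z_t−z̄)(z_{t+3}−z̄) = (6.0000) + (3.0000) + (-6.0000) = 3.0000
Denominator Σ(z_t−z̄)² = 36.0000
r_3 = 3.0000 / 36.0000 = 0.083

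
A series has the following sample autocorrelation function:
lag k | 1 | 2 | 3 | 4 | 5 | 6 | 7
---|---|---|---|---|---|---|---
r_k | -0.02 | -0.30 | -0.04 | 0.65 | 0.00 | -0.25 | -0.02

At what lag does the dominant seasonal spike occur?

4

The largest autocorrelation is r_4 = 0.65; the remaining lags stay at or below 0.00.
The dominant spike at lag 4 indicates a seasonal period of 4.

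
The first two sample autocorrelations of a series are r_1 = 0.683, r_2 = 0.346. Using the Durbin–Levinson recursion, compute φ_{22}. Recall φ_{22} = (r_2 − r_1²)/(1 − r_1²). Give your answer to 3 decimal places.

-0.226

φ_{22} = (r_2 − r_1²) / (1 − r_1²)
r_1² = (0.683)² = 0.466489
Numerator = 0.346 − 0.4665 = -0.1205; denominator = 1 − 0.4665 = 0.5335
φ_{22} = -0.1205 / 0.5335 = -0.226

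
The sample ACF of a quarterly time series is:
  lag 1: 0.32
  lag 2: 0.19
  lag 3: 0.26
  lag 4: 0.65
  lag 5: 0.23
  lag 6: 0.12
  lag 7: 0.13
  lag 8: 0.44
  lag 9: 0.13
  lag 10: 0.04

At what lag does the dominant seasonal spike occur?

The largest autocorrelation is r_4 = 0.65, with a weaker echo at lag 8 (0.44); the remaining lags stay at or below 0.32. The elevated value at lag 1 (0.32), dropping to 0.19 at lag 2, reflects decaying short-term dependence rather than seasonality.
The dominant spike at lag 4 indicates a seasonal period of 4.

4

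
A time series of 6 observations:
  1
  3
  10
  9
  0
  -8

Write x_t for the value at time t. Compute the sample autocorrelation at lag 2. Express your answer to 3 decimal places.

-0.437

Mean x̄ = (1 + 3 + 10 + 9 + 0 − 8)/6 = 2.5000
Σ(x_t−x̄)(x_{t+2}−x̄) = (-11.2500) + (3.2500) + (-18.7500) + (-68.2500) = -95.0000
Denominator Σ(x_t−x̄)² = 217.5000
r_2 = -95.0000 / 217.5000 = -0.437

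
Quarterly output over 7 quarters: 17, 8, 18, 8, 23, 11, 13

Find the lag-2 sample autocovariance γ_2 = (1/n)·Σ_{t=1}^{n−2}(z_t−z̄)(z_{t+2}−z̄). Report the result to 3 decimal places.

Mean z̄ = (17 + 8 + 18 + 8 + 23 + 11 + 13)/7 = 14.0000
Deviations: 3.0000, -6.0000, 4.0000, -6.0000, 9.0000, -3.0000, -1.0000
Σ_{t=1}^{5}(z_t−z̄)(z_{t+2}−z̄) = 93.0000
γ_2 = 93.0000 / 7 = 13.286

13.286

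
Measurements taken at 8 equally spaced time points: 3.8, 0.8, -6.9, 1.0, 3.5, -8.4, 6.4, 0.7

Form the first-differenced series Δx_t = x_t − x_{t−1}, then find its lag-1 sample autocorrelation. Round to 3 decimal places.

First differences Δx: -3.0, -7.7, 7.9, 2.5, -11.9, 14.8, -5.7
Mean of differences = -0.4429
Numerator Σ(Δx_t−Δx̄)(Δx_{t+1}−Δx̄) = -305.9261
Denominator Σ(Δx_t−Δx̄)² = 528.7171
r_1(Δx) = -305.9261 / 528.7171 = -0.579

-0.579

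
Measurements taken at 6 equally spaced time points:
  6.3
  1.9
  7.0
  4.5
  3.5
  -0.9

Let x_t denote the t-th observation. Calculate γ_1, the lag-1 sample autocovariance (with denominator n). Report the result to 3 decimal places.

-1.209

Mean x̄ = (6.3 + 1.9 + 7.0 + 4.5 + 3.5 − 0.9)/6 = 3.7167
Σ_{t=1}^{5}(x_t−x̄)(x_{t+1}−x̄) = -7.2553
γ_1 = -7.2553 / 6 = -1.209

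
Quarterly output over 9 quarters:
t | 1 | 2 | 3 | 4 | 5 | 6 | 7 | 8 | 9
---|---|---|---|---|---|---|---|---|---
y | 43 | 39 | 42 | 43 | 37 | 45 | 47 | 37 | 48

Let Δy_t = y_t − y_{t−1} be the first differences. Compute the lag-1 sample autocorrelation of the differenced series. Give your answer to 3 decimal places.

-0.506

First differences Δy: -4, 3, 1, -6, 8, 2, -10, 11
Mean of differences = 0.6250
Numerator Σ(Δy_t−Δȳ)(Δy_{t+1}−Δȳ) = -176.1406
Denominator Σ(Δy_t−Δȳ)² = 347.8750
r_1(Δy) = -176.1406 / 347.8750 = -0.506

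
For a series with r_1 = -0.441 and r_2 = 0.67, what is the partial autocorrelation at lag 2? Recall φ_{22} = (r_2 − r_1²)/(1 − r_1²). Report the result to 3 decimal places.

0.590

φ_{22} = (r_2 − r_1²) / (1 − r_1²)
r_1² = (-0.441)² = 0.194481
Numerator = 0.67 − 0.1945 = 0.4755; denominator = 1 − 0.1945 = 0.8055
φ_{22} = 0.4755 / 0.8055 = 0.590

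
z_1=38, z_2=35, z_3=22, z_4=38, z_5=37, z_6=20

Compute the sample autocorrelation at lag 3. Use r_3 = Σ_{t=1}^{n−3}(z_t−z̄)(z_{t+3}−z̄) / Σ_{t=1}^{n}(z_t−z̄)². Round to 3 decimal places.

Mean z̄ = (38 + 35 + 22 + 38 + 37 + 20)/6 = 31.6667
Deviations from mean: 6.3333, 3.3333, -9.6667, 6.3333, 5.3333, -11.6667
Σ(z_t−z̄)(z_{t+3}−z̄) = (40.1111) + (17.7778) + (112.7778) = 170.6667
Denominator Σ(z_t−z̄)² = 349.3333
r_3 = 170.6667 / 349.3333 = 0.489

0.489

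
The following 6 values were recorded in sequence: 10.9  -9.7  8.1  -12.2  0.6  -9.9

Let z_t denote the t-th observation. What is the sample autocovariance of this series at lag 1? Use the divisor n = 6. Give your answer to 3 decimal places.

-54.559

Mean z̄ = (10.9 − 9.7 + 8.1 − 12.2 + 0.6 − 9.9)/6 = -2.0333
Deviations: 12.9333, -7.6667, 10.1333, -10.1667, 2.6333, -7.8667
Σ_{t=1}^{5}(z_t−z̄)(z_{t+1}−z̄) = -327.3544
γ_1 = -327.3544 / 6 = -54.559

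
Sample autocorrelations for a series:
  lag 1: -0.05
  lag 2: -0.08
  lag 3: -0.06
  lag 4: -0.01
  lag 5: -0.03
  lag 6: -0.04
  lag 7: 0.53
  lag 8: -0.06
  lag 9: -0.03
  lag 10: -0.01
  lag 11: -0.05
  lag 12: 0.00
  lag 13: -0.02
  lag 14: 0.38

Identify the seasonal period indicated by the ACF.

7

The largest autocorrelation is r_7 = 0.53, with a weaker echo at lag 14 (0.38); the remaining lags stay at or below 0.00.
The dominant spike at lag 7 indicates a seasonal period of 7.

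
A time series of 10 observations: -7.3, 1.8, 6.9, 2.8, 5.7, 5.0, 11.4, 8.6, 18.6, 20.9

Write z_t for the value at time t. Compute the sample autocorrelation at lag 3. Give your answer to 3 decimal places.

0.141

Mean z̄ = (-7.3 + 1.8 + 6.9 + 2.8 + 5.7 + 5.0 + 11.4 + 8.6 + 18.6 + 20.9)/10 = 7.4400
Σ(z_t−z̄)(z_{t+3}−z̄) = (68.3936) + (9.8136) + (1.3176) + (-18.3744) + (-2.0184) + (-27.2304) + (53.3016) = 85.2032
Denominator Σ(z_t−z̄)² = 602.6240
r_3 = 85.2032 / 602.6240 = 0.141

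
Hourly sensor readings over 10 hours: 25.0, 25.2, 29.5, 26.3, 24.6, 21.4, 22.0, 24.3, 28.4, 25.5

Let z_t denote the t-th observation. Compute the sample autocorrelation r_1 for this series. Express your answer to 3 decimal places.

Mean z̄ = (25.0 + 25.2 + 29.5 + 26.3 + 24.6 + 21.4 + 22.0 + 24.3 + 28.4 + 25.5)/10 = 25.2200
Numerator Σ_{t=1}^{9}(z_t−z̄)(z_{t+1}−z̄) = 19.4676
Denominator Σ(z_t−z̄)² = 55.9160
r_1 = 19.4676 / 55.9160 = 0.348

0.348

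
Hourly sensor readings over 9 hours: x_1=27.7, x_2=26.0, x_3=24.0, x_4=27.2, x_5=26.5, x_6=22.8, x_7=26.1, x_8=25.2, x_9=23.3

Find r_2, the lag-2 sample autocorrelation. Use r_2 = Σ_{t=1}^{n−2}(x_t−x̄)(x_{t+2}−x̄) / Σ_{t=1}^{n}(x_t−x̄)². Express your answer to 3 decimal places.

Mean x̄ = (27.7 + 26.0 + 24.0 + 27.2 + 26.5 + 22.8 + 26.1 + 25.2 + 23.3)/9 = 25.4222
Numerator Σ_{t=1}^{7}(x_t−x̄)(x_{t+2}−x̄) = -8.5321
Denominator Σ(x_t−x̄)² = 23.7556
r_2 = -8.5321 / 23.7556 = -0.359

-0.359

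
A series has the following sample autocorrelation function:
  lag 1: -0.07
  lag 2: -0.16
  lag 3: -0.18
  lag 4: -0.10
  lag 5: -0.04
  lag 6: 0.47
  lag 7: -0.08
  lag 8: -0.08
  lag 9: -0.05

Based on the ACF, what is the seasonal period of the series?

6

The largest autocorrelation is r_6 = 0.47; the remaining lags stay at or below -0.04.
The dominant spike at lag 6 indicates a seasonal period of 6.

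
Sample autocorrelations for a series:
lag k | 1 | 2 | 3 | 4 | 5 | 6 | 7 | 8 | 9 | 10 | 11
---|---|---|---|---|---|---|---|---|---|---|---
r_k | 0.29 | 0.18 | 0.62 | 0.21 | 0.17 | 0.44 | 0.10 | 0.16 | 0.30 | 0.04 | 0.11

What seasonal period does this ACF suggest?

3

The largest autocorrelation is r_3 = 0.62, with weaker echoes at lags 6 (0.44) and 9 (0.30); the remaining lags stay at or below 0.29. The elevated value at lag 1 (0.29), dropping to 0.18 at lag 2, reflects decaying short-term dependence rather than seasonality.
The dominant spike at lag 3 indicates a seasonal period of 3.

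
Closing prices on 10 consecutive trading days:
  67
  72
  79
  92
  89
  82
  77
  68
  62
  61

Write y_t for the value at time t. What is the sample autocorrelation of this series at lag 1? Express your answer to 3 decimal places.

Mean ȳ = (67 + 72 + 79 + 92 + 89 + 82 + 77 + 68 + 62 + 61)/10 = 74.9000
Numerator Σ_{t=1}^{9}(y_t−ȳ)(y_{t+1}−ȳ) = 691.0900
Denominator Σ(y_t−ȳ)² = 1040.9000
r_1 = 691.0900 / 1040.9000 = 0.664

0.664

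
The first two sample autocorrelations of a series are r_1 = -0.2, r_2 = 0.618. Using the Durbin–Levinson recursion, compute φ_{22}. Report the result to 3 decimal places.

φ_{22} = (r_2 − r_1²) / (1 − r_1²)
r_1² = (-0.2)² = 0.04
Numerator = 0.618 − 0.0400 = 0.5780; denominator = 1 − 0.0400 = 0.9600
φ_{22} = 0.5780 / 0.9600 = 0.602

0.602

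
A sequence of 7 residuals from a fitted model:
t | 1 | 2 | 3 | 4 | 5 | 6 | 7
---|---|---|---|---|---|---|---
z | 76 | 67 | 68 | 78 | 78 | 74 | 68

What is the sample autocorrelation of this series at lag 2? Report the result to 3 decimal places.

Mean z̄ = (76 + 67 + 68 + 78 + 78 + 74 + 68)/7 = 72.7143
Deviations from mean: 3.2857, -5.7143, -4.7143, 5.2857, 5.2857, 1.2857, -4.7143
Σ(z_t−z̄)(z_{t+2}−z̄) = (-15.4898) + (-30.2041) + (-24.9184) + (6.7959) + (-24.9184) = -88.7347
Denominator Σ(z_t−z̄)² = 145.4286
r_2 = -88.7347 / 145.4286 = -0.610

-0.610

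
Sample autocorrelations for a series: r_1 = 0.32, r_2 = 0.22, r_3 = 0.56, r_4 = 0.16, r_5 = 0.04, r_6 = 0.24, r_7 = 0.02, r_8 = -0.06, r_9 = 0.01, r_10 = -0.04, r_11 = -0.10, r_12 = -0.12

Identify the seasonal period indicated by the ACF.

3

The largest autocorrelation is r_3 = 0.56; the remaining lags stay at or below 0.32. The elevated value at lag 1 (0.32), dropping to 0.22 at lag 2, reflects decaying short-term dependence rather than seasonality.
The dominant spike at lag 3 indicates a seasonal period of 3.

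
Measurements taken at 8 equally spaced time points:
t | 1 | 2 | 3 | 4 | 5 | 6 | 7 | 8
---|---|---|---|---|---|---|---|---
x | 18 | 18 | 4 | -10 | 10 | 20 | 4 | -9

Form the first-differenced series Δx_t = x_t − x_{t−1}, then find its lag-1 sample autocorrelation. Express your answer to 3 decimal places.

0.078

First differences Δx: 0, -14, -14, 20, 10, -16, -13
Mean of differences = -3.8571
Numerator Σ(Δx_t−Δx̄)(Δx_{t+1}−Δx̄) = 95.1224
Denominator Σ(Δx_t−Δx̄)² = 1212.8571
r_1(Δx) = 95.1224 / 1212.8571 = 0.078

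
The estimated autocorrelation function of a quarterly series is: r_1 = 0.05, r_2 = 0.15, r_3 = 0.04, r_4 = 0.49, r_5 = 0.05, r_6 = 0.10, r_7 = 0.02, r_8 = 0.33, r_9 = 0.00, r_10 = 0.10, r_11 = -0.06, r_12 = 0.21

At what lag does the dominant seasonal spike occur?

4

The largest autocorrelation is r_4 = 0.49, with weaker echoes at lags 8 (0.33) and 12 (0.21); the remaining lags stay at or below 0.15.
The dominant spike at lag 4 indicates a seasonal period of 4.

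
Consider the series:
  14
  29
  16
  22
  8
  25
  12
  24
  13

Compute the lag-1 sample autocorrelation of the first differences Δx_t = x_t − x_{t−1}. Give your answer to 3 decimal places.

-0.819

First differences Δx: 15, -13, 6, -14, 17, -13, 12, -11
Mean of differences = -0.1250
Numerator Σ(Δx_t−Δx̄)(Δx_{t+1}−Δx̄) = -1104.6406
Denominator Σ(Δx_t−Δx̄)² = 1348.8750
r_1(Δx) = -1104.6406 / 1348.8750 = -0.819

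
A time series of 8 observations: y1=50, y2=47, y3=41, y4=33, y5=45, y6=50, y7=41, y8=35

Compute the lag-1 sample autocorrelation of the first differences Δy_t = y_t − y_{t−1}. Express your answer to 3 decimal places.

0.059

First differences Δy: -3, -6, -8, 12, 5, -9, -6
Mean of differences = -2.1429
Numerator Σ(Δy_t−Δȳ)(Δy_{t+1}−Δȳ) = 21.5510
Denominator Σ(Δy_t−Δȳ)² = 362.8571
r_1(Δy) = 21.5510 / 362.8571 = 0.059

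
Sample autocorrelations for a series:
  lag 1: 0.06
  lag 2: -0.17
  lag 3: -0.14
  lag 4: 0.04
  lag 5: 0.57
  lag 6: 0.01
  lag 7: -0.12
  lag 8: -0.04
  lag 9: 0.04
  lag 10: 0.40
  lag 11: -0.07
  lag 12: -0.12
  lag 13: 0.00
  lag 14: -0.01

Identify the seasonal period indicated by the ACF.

The largest autocorrelation is r_5 = 0.57, with a weaker echo at lag 10 (0.40); the remaining lags stay at or below 0.06.
The dominant spike at lag 5 indicates a seasonal period of 5.

5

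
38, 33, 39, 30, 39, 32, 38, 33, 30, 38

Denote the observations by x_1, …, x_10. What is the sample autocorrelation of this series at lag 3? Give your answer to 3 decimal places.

-0.270

Mean x̄ = (38 + 33 + 39 + 30 + 39 + 32 + 38 + 33 + 30 + 38)/10 = 35.0000
Σ(x_t−x̄)(x_{t+3}−x̄) = (-15.0000) + (-8.0000) + (-12.0000) + (-15.0000) + (-8.0000) + (15.0000) + (9.0000) = -34.0000
Denominator Σ(x_t−x̄)² = 126.0000
r_3 = -34.0000 / 126.0000 = -0.270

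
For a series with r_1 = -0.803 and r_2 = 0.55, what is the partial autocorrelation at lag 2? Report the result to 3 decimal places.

φ_{22} = (r_2 − r_1²) / (1 − r_1²)
r_1² = (-0.803)² = 0.644809
Numerator = 0.55 − 0.6448 = -0.0948; denominator = 1 − 0.6448 = 0.3552
φ_{22} = -0.0948 / 0.3552 = -0.267

-0.267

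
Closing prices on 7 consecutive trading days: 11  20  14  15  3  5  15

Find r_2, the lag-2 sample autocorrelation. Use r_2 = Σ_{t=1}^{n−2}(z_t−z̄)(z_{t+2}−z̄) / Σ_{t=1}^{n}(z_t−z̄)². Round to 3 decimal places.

-0.206

Mean z̄ = (11 + 20 + 14 + 15 + 3 + 5 + 15)/7 = 11.8571
Numerator Σ_{t=1}^{5}(z_t−z̄)(z_{t+2}−z̄) = -44.6122
Denominator Σ(z_t−z̄)² = 216.8571
r_2 = -44.6122 / 216.8571 = -0.206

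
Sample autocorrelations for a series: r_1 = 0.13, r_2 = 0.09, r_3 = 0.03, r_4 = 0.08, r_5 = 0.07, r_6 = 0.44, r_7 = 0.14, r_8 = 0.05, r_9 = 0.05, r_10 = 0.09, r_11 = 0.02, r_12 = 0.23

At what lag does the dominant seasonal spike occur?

6

The largest autocorrelation is r_6 = 0.44, with a weaker echo at lag 12 (0.23); the remaining lags stay at or below 0.14.
The dominant spike at lag 6 indicates a seasonal period of 6.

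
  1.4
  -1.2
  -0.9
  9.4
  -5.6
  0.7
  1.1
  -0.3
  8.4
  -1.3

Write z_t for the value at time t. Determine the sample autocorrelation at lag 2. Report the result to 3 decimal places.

-0.030

Mean z̄ = (1.4 − 1.2 − 0.9 + 9.4 − 5.6 + 0.7 + 1.1 − 0.3 + 8.4 − 1.3)/10 = 1.1700
Numerator Σ_{t=1}^{8}(z_t−z̄)(z_{t+2}−z̄) = -5.5458
Denominator Σ(z_t−z̄)² = 184.2810
r_2 = -5.5458 / 184.2810 = -0.030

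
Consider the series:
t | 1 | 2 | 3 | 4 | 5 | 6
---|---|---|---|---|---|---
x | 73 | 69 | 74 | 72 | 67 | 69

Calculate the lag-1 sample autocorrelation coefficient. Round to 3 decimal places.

Mean x̄ = (73 + 69 + 74 + 72 + 67 + 69)/6 = 70.6667
Deviations from mean: 2.3333, -1.6667, 3.3333, 1.3333, -3.6667, -1.6667
Numerator Σ_{t=1}^{5}(x_t−x̄)(x_{t+1}−x̄) = -3.7778
Denominator Σ(x_t−x̄)² = 37.3333
r_1 = -3.7778 / 37.3333 = -0.101

-0.101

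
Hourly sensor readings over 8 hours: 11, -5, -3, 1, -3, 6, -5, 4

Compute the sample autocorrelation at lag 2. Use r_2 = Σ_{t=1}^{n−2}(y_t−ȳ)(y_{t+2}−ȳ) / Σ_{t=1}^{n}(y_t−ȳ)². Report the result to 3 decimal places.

0.059

Mean ȳ = (11 − 5 − 3 + 1 − 3 + 6 − 5 + 4)/8 = 0.7500
Numerator Σ_{t=1}^{6}(y_t−ȳ)(y_{t+2}−ȳ) = 14.1250
Denominator Σ(y_t−ȳ)² = 237.5000
r_2 = 14.1250 / 237.5000 = 0.059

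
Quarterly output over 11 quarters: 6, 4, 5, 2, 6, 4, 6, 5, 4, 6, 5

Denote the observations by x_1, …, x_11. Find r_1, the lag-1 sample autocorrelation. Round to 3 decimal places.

-0.485

Mean x̄ = (6 + 4 + 5 + 2 + 6 + 4 + 6 + 5 + 4 + 6 + 5)/11 = 4.8182
Numerator Σ_{t=1}^{10}(x_t−x̄)(x_{t+1}−x̄) = -7.5785
Denominator Σ(x_t−x̄)² = 15.6364
r_1 = -7.5785 / 15.6364 = -0.485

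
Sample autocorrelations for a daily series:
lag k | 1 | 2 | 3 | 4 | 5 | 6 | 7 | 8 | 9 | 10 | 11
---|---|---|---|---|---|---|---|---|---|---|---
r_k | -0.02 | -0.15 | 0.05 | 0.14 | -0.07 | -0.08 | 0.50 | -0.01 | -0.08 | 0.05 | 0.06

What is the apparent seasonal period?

The largest autocorrelation is r_7 = 0.50; the remaining lags stay at or below 0.14.
The dominant spike at lag 7 indicates a seasonal period of 7.

7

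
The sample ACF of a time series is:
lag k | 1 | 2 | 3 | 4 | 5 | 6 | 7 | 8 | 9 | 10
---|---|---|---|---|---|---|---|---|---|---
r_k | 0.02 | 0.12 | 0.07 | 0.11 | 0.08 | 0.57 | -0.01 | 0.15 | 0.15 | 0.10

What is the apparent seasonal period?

The largest autocorrelation is r_6 = 0.57; the remaining lags stay at or below 0.15.
The dominant spike at lag 6 indicates a seasonal period of 6.

6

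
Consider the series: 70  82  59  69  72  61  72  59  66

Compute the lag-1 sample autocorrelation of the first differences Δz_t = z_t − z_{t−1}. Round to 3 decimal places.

-0.706

First differences Δz: 12, -23, 10, 3, -11, 11, -13, 7
Mean of differences = -0.5000
Numerator Σ(Δz_t−Δz̄)(Δz_{t+1}−Δz̄) = -875.7500
Denominator Σ(Δz_t−Δz̄)² = 1240.0000
r_1(Δz) = -875.7500 / 1240.0000 = -0.706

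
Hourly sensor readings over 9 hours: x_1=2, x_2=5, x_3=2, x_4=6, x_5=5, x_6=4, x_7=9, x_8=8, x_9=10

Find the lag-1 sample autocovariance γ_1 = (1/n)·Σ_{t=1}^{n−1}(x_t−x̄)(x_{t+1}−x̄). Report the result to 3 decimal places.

Mean x̄ = (2 + 5 + 2 + 6 + 5 + 4 + 9 + 8 + 10)/9 = 5.6667
Σ_{t=1}^{8}(x_t−x̄)(x_{t+1}−x̄) = 16.8889
γ_1 = 16.8889 / 9 = 1.877

1.877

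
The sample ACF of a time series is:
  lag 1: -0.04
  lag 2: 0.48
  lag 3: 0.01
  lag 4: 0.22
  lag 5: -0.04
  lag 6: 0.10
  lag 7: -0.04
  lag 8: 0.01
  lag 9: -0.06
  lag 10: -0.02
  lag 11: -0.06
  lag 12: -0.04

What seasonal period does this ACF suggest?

2

The largest autocorrelation is r_2 = 0.48, with a weaker echo at lag 4 (0.22); the remaining lags stay at or below 0.10.
The dominant spike at lag 2 indicates a seasonal period of 2.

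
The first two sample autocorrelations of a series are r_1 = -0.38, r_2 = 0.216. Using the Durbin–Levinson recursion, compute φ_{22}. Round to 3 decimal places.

φ_{22} = (r_2 − r_1²) / (1 − r_1²)
r_1² = (-0.38)² = 0.1444
Numerator = 0.216 − 0.1444 = 0.0716; denominator = 1 − 0.1444 = 0.8556
φ_{22} = 0.0716 / 0.8556 = 0.084

0.084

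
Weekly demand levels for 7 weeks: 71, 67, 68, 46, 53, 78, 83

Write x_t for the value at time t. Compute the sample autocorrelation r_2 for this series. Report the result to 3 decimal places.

-0.466

Mean x̄ = (71 + 67 + 68 + 46 + 53 + 78 + 83)/7 = 66.5714
Deviations from mean: 4.4286, 0.4286, 1.4286, -20.5714, -13.5714, 11.4286, 16.4286
Numerator Σ_{t=1}^{5}(x_t−x̄)(x_{t+2}−x̄) = -479.9388
Denominator Σ(x_t−x̄)² = 1029.7143
r_2 = -479.9388 / 1029.7143 = -0.466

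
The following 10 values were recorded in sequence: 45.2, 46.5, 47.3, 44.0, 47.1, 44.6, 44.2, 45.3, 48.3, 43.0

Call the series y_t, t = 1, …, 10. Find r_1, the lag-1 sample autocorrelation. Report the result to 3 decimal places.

-0.440

Mean ȳ = (45.2 + 46.5 + 47.3 + 44.0 + 47.1 + 44.6 + 44.2 + 45.3 + 48.3 + 43.0)/10 = 45.5500
Numerator Σ_{t=1}^{9}(y_t−ȳ)(y_{t+1}−ȳ) = -11.3375
Denominator Σ(y_t−ȳ)² = 25.7450
r_1 = -11.3375 / 25.7450 = -0.440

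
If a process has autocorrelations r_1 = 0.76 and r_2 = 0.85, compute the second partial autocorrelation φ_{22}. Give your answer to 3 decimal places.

φ_{22} = (r_2 − r_1²) / (1 − r_1²)
r_1² = (0.76)² = 0.5776
Numerator = 0.85 − 0.5776 = 0.2724; denominator = 1 − 0.5776 = 0.4224
φ_{22} = 0.2724 / 0.4224 = 0.645

0.645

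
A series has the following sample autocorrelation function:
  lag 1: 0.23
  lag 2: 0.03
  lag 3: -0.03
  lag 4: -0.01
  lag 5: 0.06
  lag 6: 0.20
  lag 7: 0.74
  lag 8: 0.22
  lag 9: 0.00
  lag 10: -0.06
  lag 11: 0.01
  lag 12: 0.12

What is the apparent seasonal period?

7

The largest autocorrelation is r_7 = 0.74; the remaining lags stay at or below 0.23.
The dominant spike at lag 7 indicates a seasonal period of 7.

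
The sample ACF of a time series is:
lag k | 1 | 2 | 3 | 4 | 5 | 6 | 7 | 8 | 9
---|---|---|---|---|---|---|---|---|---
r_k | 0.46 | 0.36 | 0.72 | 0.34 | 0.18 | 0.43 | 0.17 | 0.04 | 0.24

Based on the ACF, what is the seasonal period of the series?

The largest autocorrelation is r_3 = 0.72; the remaining lags stay at or below 0.46. The elevated value at lag 1 (0.46), dropping to 0.36 at lag 2, reflects decaying short-term dependence rather than seasonality.
The dominant spike at lag 3 indicates a seasonal period of 3.

3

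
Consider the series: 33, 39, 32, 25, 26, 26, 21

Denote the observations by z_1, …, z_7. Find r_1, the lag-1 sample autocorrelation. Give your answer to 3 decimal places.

0.464

Mean z̄ = (33 + 39 + 32 + 25 + 26 + 26 + 21)/7 = 28.8571
Deviations from mean: 4.1429, 10.1429, 3.1429, -3.8571, -2.8571, -2.8571, -7.8571
Numerator Σ_{t=1}^{6}(z_t−z̄)(z_{t+1}−z̄) = 103.4082
Denominator Σ(z_t−z̄)² = 222.8571
r_1 = 103.4082 / 222.8571 = 0.464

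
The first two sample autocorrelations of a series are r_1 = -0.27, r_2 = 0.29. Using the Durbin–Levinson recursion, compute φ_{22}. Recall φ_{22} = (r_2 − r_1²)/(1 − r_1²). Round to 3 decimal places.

0.234

φ_{22} = (r_2 − r_1²) / (1 − r_1²)
r_1² = (-0.27)² = 0.0729
Numerator = 0.29 − 0.0729 = 0.2171; denominator = 1 − 0.0729 = 0.9271
φ_{22} = 0.2171 / 0.9271 = 0.234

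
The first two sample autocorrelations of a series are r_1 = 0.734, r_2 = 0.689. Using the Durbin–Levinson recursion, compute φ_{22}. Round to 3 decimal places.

φ_{22} = (r_2 − r_1²) / (1 − r_1²)
r_1² = (0.734)² = 0.538756
Numerator = 0.689 − 0.5388 = 0.1502; denominator = 1 − 0.5388 = 0.4612
φ_{22} = 0.1502 / 0.4612 = 0.326

0.326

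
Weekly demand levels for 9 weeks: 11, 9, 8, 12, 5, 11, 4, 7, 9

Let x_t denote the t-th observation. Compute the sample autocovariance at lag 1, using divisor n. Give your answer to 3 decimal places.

Mean x̄ = (11 + 9 + 8 + 12 + 5 + 11 + 4 + 7 + 9)/9 = 8.4444
Σ_{t=1}^{8}(x_t−x̄)(x_{t+1}−x̄) = -27.1975
γ_1 = -27.1975 / 9 = -3.022

-3.022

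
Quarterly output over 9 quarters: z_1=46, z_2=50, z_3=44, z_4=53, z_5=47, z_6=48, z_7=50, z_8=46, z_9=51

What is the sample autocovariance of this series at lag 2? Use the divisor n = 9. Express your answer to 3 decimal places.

2.790

Mean z̄ = (46 + 50 + 44 + 53 + 47 + 48 + 50 + 46 + 51)/9 = 48.3333
Σ_{t=1}^{7}(z_t−z̄)(z_{t+2}−z̄) = 25.1111
γ_2 = 25.1111 / 9 = 2.790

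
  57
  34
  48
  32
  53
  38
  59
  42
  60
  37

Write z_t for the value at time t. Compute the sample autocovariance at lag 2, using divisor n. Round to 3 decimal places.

65.700

Mean z̄ = (57 + 34 + 48 + 32 + 53 + 38 + 59 + 42 + 60 + 37)/10 = 46.0000
Σ_{t=1}^{8}(z_t−z̄)(z_{t+2}−z̄) = 657.0000
γ_2 = 657.0000 / 10 = 65.700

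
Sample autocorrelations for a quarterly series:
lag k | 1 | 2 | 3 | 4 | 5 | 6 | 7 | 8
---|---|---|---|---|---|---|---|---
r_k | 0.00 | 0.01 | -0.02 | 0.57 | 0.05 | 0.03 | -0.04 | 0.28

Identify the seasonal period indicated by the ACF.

The largest autocorrelation is r_4 = 0.57, with a weaker echo at lag 8 (0.28); the remaining lags stay at or below 0.05.
The dominant spike at lag 4 indicates a seasonal period of 4.

4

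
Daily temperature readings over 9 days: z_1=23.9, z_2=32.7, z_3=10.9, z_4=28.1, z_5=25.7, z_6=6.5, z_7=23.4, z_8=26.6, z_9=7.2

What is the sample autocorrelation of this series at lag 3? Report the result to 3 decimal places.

Mean z̄ = (23.9 + 32.7 + 10.9 + 28.1 + 25.7 + 6.5 + 23.4 + 26.6 + 7.2)/9 = 20.5556
Numerator Σ_{t=1}^{6}(z_t−z̄)(z_{t+3}−z̄) = 463.6974
Denominator Σ(z_t−z̄)² = 755.8422
r_3 = 463.6974 / 755.8422 = 0.613

0.613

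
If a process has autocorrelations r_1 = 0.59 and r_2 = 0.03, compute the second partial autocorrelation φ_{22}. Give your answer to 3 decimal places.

-0.488

φ_{22} = (r_2 − r_1²) / (1 − r_1²)
r_1² = (0.59)² = 0.3481
Numerator = 0.03 − 0.3481 = -0.3181; denominator = 1 − 0.3481 = 0.6519
φ_{22} = -0.3181 / 0.6519 = -0.488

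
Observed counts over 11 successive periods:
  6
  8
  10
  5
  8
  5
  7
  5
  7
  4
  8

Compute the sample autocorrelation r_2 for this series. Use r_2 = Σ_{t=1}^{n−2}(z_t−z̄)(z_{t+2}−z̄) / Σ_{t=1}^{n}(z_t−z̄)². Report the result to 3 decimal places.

Mean z̄ = (6 + 8 + 10 + 5 + 8 + 5 + 7 + 5 + 7 + 4 + 8)/11 = 6.6364
Numerator Σ_{t=1}^{9}(z_t−z̄)(z_{t+2}−z̄) = 11.0083
Denominator Σ(z_t−z̄)² = 32.5455
r_2 = 11.0083 / 32.5455 = 0.338

0.338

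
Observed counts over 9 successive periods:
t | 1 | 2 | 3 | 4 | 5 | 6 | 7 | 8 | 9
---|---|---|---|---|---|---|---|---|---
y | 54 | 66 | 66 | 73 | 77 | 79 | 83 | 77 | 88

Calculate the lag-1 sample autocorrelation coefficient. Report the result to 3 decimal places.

0.423

Mean ȳ = (54 + 66 + 66 + 73 + 77 + 79 + 83 + 77 + 88)/9 = 73.6667
Numerator Σ_{t=1}^{8}(y_t−ȳ)(y_{t+1}−ȳ) = 358.8889
Denominator Σ(y_t−ȳ)² = 848.0000
r_1 = 358.8889 / 848.0000 = 0.423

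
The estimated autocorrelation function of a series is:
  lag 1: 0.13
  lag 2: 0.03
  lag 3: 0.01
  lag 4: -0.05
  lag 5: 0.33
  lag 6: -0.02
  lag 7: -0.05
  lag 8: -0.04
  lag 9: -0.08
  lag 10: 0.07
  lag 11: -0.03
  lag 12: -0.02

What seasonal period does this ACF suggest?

The largest autocorrelation is r_5 = 0.33; the remaining lags stay at or below 0.13.
The dominant spike at lag 5 indicates a seasonal period of 5.

5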